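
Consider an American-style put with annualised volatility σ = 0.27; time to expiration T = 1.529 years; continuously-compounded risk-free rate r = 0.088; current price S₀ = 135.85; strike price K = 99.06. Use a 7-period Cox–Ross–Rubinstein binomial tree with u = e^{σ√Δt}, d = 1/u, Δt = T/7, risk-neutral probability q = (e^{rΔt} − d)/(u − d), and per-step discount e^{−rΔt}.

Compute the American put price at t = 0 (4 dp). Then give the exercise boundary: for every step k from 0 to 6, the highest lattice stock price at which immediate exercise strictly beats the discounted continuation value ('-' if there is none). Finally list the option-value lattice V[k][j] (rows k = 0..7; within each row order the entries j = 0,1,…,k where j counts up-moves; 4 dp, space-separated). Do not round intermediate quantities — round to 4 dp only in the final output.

Δt=0.21843  u=1.13450  d=0.88145  q=0.54519  discount=0.98096
step 7 (expiry): payoffs max(K−S,0) = 42.8983 26.7754 6.0240 0.0000 0.0000 0.0000 0.0000 0.0000
step 6: (k=6,j=0): S=63.7152, (K−S)⁺=35.3448, hold=33.4589 ⇒ V=35.3448 exercise | (k=6,j=1): S=82.0065, (K−S)⁺=17.0535, hold=15.1676 ⇒ V=17.0535 exercise | (k=6,j=2): S=105.5490, (K−S)⁺=0.0000, hold=2.6876 ⇒ V=2.6876 continue | (k=6,j=3): S=135.8500, (K−S)⁺=0.0000, hold=0.0000 ⇒ V=0.0000 continue | (k=6,j=4): S=174.8498, (K−S)⁺=0.0000, hold=0.0000 ⇒ V=0.0000 continue | (k=6,j=5): S=225.0458, (K−S)⁺=0.0000, hold=0.0000 ⇒ V=0.0000 continue | (k=6,j=6): S=289.6520, (K−S)⁺=0.0000, hold=0.0000 ⇒ V=0.0000 continue  boundary S*=82.0065
step 5: (k=5,j=0): S=72.2846, (K−S)⁺=26.7754, hold=24.8895 ⇒ V=26.7754 exercise | (k=5,j=1): S=93.0360, (K−S)⁺=6.0240, hold=9.0458 ⇒ V=9.0458 continue | (k=5,j=2): S=119.7448, (K−S)⁺=0.0000, hold=1.1991 ⇒ V=1.1991 continue | (k=5,j=3): S=154.1212, (K−S)⁺=0.0000, hold=0.0000 ⇒ V=0.0000 continue | (k=5,j=4): S=198.3664, (K−S)⁺=0.0000, hold=0.0000 ⇒ V=0.0000 continue | (k=5,j=5): S=255.3134, (K−S)⁺=0.0000, hold=0.0000 ⇒ V=0.0000 continue  boundary S*=72.2846
step 4: (k=4,j=0): S=82.0065, (K−S)⁺=17.0535, hold=16.7837 ⇒ V=17.0535 exercise | (k=4,j=1): S=105.5490, (K−S)⁺=0.0000, hold=4.6771 ⇒ V=4.6771 continue | (k=4,j=2): S=135.8500, (K−S)⁺=0.0000, hold=0.5350 ⇒ V=0.5350 continue | (k=4,j=3): S=174.8498, (K−S)⁺=0.0000, hold=0.0000 ⇒ V=0.0000 continue | (k=4,j=4): S=225.0458, (K−S)⁺=0.0000, hold=0.0000 ⇒ V=0.0000 continue  boundary S*=82.0065
step 3: (k=3,j=0): S=93.0360, (K−S)⁺=6.0240, hold=10.1098 ⇒ V=10.1098 continue | (k=3,j=1): S=119.7448, (K−S)⁺=0.0000, hold=2.3728 ⇒ V=2.3728 continue | (k=3,j=2): S=154.1212, (K−S)⁺=0.0000, hold=0.2387 ⇒ V=0.2387 continue | (k=3,j=3): S=198.3664, (K−S)⁺=0.0000, hold=0.0000 ⇒ V=0.0000 continue  boundary S*=-
step 2: (k=2,j=0): S=105.5490, (K−S)⁺=0.0000, hold=5.7795 ⇒ V=5.7795 continue | (k=2,j=1): S=135.8500, (K−S)⁺=0.0000, hold=1.1863 ⇒ V=1.1863 continue | (k=2,j=2): S=174.8498, (K−S)⁺=0.0000, hold=0.1065 ⇒ V=0.1065 continue  boundary S*=-
step 1: (k=1,j=0): S=119.7448, (K−S)⁺=0.0000, hold=3.2129 ⇒ V=3.2129 continue | (k=1,j=1): S=154.1212, (K−S)⁺=0.0000, hold=0.5862 ⇒ V=0.5862 continue  boundary S*=-
step 0: (k=0,j=0): S=135.8500, (K−S)⁺=0.0000, hold=1.7470 ⇒ V=1.7470 continue  boundary S*=-

price = 1.7470
boundary = - - - - 82.0065 72.2846 82.0065
tree:
1.7470
3.2129 0.5862
5.7795 1.1863 0.1065
10.1098 2.3728 0.2387 0.0000
17.0535 4.6771 0.5350 0.0000 0.0000
26.7754 9.0458 1.1991 0.0000 0.0000 0.0000
35.3448 17.0535 2.6876 0.0000 0.0000 0.0000 0.0000
42.8983 26.7754 6.0240 0.0000 0.0000 0.0000 0.0000 0.0000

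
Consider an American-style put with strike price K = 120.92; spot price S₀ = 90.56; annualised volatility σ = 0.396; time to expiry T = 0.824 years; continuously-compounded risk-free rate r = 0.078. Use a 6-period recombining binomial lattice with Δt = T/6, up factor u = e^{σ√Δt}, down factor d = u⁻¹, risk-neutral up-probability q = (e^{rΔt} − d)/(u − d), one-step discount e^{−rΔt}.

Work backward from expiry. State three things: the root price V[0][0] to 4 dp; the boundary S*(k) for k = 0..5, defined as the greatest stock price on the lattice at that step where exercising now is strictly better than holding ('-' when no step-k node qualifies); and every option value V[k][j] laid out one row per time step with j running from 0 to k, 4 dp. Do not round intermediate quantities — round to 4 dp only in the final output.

Δt=0.13733  u=1.15807  d=0.86351  q=0.49994  discount=0.98935
step 6 (expiry): payoffs max(K−S,0) = 83.3764 70.5696 53.3942 30.3600 0.0000 0.0000 0.0000
step 5: (k=5,j=0): S=43.4780, (K−S)⁺=77.4420, hold=76.1537 ⇒ V=77.4420 exercise | (k=5,j=1): S=58.3091, (K−S)⁺=62.6109, hold=61.3226 ⇒ V=62.6109 exercise | (k=5,j=2): S=78.1993, (K−S)⁺=42.7207, hold=41.4323 ⇒ V=42.7207 exercise | (k=5,j=3): S=104.8745, (K−S)⁺=16.0455, hold=15.0201 ⇒ V=16.0455 exercise | (k=5,j=4): S=140.6490, (K−S)⁺=0.0000, hold=0.0000 ⇒ V=0.0000 continue | (k=5,j=5): S=188.6269, (K−S)⁺=0.0000, hold=0.0000 ⇒ V=0.0000 continue  boundary S*=104.8745
step 4: (k=4,j=0): S=50.3504, (K−S)⁺=70.5696, hold=69.2813 ⇒ V=70.5696 exercise | (k=4,j=1): S=67.5258, (K−S)⁺=53.3942, hold=52.1059 ⇒ V=53.3942 exercise | (k=4,j=2): S=90.5600, (K−S)⁺=30.3600, hold=29.0716 ⇒ V=30.3600 exercise | (k=4,j=3): S=121.4516, (K−S)⁺=0.0000, hold=7.9382 ⇒ V=7.9382 continue | (k=4,j=4): S=162.8809, (K−S)⁺=0.0000, hold=0.0000 ⇒ V=0.0000 continue  boundary S*=90.5600
step 3: (k=3,j=0): S=58.3091, (K−S)⁺=62.6109, hold=61.3226 ⇒ V=62.6109 exercise | (k=3,j=1): S=78.1993, (K−S)⁺=42.7207, hold=41.4323 ⇒ V=42.7207 exercise | (k=3,j=2): S=104.8745, (K−S)⁺=16.0455, hold=18.9464 ⇒ V=18.9464 continue | (k=3,j=3): S=140.6490, (K−S)⁺=0.0000, hold=3.9273 ⇒ V=3.9273 continue  boundary S*=78.1993
step 2: (k=2,j=0): S=67.5258, (K−S)⁺=53.3942, hold=52.1059 ⇒ V=53.3942 exercise | (k=2,j=1): S=90.5600, (K−S)⁺=30.3600, hold=30.5064 ⇒ V=30.5064 continue | (k=2,j=2): S=121.4516, (K−S)⁺=0.0000, hold=11.3159 ⇒ V=11.3159 continue  boundary S*=67.5258
step 1: (k=1,j=0): S=78.1993, (K−S)⁺=42.7207, hold=41.5047 ⇒ V=42.7207 exercise | (k=1,j=1): S=104.8745, (K−S)⁺=16.0455, hold=20.6895 ⇒ V=20.6895 continue  boundary S*=78.1993
step 0: (k=0,j=0): S=90.5600, (K−S)⁺=30.3600, hold=31.3686 ⇒ V=31.3686 continue  boundary S*=-

price = 31.3686
boundary = - 78.1993 67.5258 78.1993 90.5600 104.8745
tree:
31.3686
42.7207 20.6895
53.3942 30.5064 11.3159
62.6109 42.7207 18.9464 3.9273
70.5696 53.3942 30.3600 7.9382 0.0000
77.4420 62.6109 42.7207 16.0455 0.0000 0.0000
83.3764 70.5696 53.3942 30.3600 0.0000 0.0000 0.0000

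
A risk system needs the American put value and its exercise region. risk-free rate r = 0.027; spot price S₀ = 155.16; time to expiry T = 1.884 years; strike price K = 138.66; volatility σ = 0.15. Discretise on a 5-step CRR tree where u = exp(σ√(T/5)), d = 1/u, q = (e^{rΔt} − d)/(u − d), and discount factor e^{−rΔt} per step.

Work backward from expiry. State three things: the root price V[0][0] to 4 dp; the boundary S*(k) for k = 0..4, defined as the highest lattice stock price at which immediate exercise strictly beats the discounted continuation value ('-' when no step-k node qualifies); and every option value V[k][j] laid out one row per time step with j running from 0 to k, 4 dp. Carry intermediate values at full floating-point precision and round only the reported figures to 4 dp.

price = 3.5967
boundary = - - - 117.7106 107.3562
tree:
3.5967
6.6767 0.9612
12.0610 2.0769 0.0000
20.9494 4.4874 0.0000 0.0000
31.3038 9.6958 0.0000 0.0000 0.0000
40.7473 20.9494 0.0000 0.0000 0.0000 0.0000

Δt=0.37680  u=1.09645  d=0.91204  q=0.53245  discount=0.98988
step 5 (expiry): payoffs max(K−S,0) = 40.7473 20.9494 0.0000 0.0000 0.0000 0.0000
step 4: (k=4,j=0): S=107.3562, (K−S)⁺=31.3038, hold=29.9002 ⇒ V=31.3038 exercise | (k=4,j=1): S=129.0635, (K−S)⁺=9.5965, hold=9.6958 ⇒ V=9.6958 continue | (k=4,j=2): S=155.1600, (K−S)⁺=0.0000, hold=0.0000 ⇒ V=0.0000 continue | (k=4,j=3): S=186.5331, (K−S)⁺=0.0000, hold=0.0000 ⇒ V=0.0000 continue | (k=4,j=4): S=224.2499, (K−S)⁺=0.0000, hold=0.0000 ⇒ V=0.0000 continue  boundary S*=107.3562
step 3: (k=3,j=0): S=117.7106, (K−S)⁺=20.9494, hold=19.5983 ⇒ V=20.9494 exercise | (k=3,j=1): S=141.5115, (K−S)⁺=0.0000, hold=4.4874 ⇒ V=4.4874 continue | (k=3,j=2): S=170.1249, (K−S)⁺=0.0000, hold=0.0000 ⇒ V=0.0000 continue | (k=3,j=3): S=204.5239, (K−S)⁺=0.0000, hold=0.0000 ⇒ V=0.0000 continue  boundary S*=117.7106
step 2: (k=2,j=0): S=129.0635, (K−S)⁺=9.5965, hold=12.0610 ⇒ V=12.0610 continue | (k=2,j=1): S=155.1600, (K−S)⁺=0.0000, hold=2.0769 ⇒ V=2.0769 continue | (k=2,j=2): S=186.5331, (K−S)⁺=0.0000, hold=0.0000 ⇒ V=0.0000 continue  boundary S*=-
step 1: (k=1,j=0): S=141.5115, (K−S)⁺=0.0000, hold=6.6767 ⇒ V=6.6767 continue | (k=1,j=1): S=170.1249, (K−S)⁺=0.0000, hold=0.9612 ⇒ V=0.9612 continue  boundary S*=-
step 0: (k=0,j=0): S=155.1600, (K−S)⁺=0.0000, hold=3.5967 ⇒ V=3.5967 continue  boundary S*=-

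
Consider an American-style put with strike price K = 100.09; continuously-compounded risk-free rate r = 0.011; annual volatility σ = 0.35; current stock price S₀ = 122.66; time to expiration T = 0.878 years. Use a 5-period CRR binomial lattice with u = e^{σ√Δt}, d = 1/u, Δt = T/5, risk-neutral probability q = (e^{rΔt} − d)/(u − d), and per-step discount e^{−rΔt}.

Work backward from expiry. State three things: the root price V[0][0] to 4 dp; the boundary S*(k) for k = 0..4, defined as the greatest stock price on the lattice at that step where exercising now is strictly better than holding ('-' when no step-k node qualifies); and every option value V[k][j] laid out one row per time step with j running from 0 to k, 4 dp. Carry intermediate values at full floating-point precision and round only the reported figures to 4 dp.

price = 5.5952
boundary = - - - - 68.2209
tree:
5.5952
9.1121 1.6519
14.4561 3.1226 0.0000
22.0929 5.9028 0.0000 0.0000
31.8691 11.1581 0.0000 0.0000 0.0000
41.1756 21.0924 0.0000 0.0000 0.0000 0.0000

Δt=0.17560  u=1.15797  d=0.86358  q=0.46997  discount=0.99807
step 5 (expiry): payoffs max(K−S,0) = 41.1756 21.0924 0.0000 0.0000 0.0000 0.0000
step 4: (k=4,j=0): S=68.2209, (K−S)⁺=31.8691, hold=31.6759 ⇒ V=31.8691 exercise | (k=4,j=1): S=91.4766, (K−S)⁺=8.6134, hold=11.1581 ⇒ V=11.1581 continue | (k=4,j=2): S=122.6600, (K−S)⁺=0.0000, hold=0.0000 ⇒ V=0.0000 continue | (k=4,j=3): S=164.4734, (K−S)⁺=0.0000, hold=0.0000 ⇒ V=0.0000 continue | (k=4,j=4): S=220.5405, (K−S)⁺=0.0000, hold=0.0000 ⇒ V=0.0000 continue  boundary S*=68.2209
step 3: (k=3,j=0): S=78.9976, (K−S)⁺=21.0924, hold=22.0929 ⇒ V=22.0929 continue | (k=3,j=1): S=105.9270, (K−S)⁺=0.0000, hold=5.9028 ⇒ V=5.9028 continue | (k=3,j=2): S=142.0363, (K−S)⁺=0.0000, hold=0.0000 ⇒ V=0.0000 continue | (k=3,j=3): S=190.4549, (K−S)⁺=0.0000, hold=0.0000 ⇒ V=0.0000 continue  boundary S*=-
step 2: (k=2,j=0): S=91.4766, (K−S)⁺=8.6134, hold=14.4561 ⇒ V=14.4561 continue | (k=2,j=1): S=122.6600, (K−S)⁺=0.0000, hold=3.1226 ⇒ V=3.1226 continue | (k=2,j=2): S=164.4734, (K−S)⁺=0.0000, hold=0.0000 ⇒ V=0.0000 continue  boundary S*=-
step 1: (k=1,j=0): S=105.9270, (K−S)⁺=0.0000, hold=9.1121 ⇒ V=9.1121 continue | (k=1,j=1): S=142.0363, (K−S)⁺=0.0000, hold=1.6519 ⇒ V=1.6519 continue  boundary S*=-
step 0: (k=0,j=0): S=122.6600, (K−S)⁺=0.0000, hold=5.5952 ⇒ V=5.5952 continue  boundary S*=-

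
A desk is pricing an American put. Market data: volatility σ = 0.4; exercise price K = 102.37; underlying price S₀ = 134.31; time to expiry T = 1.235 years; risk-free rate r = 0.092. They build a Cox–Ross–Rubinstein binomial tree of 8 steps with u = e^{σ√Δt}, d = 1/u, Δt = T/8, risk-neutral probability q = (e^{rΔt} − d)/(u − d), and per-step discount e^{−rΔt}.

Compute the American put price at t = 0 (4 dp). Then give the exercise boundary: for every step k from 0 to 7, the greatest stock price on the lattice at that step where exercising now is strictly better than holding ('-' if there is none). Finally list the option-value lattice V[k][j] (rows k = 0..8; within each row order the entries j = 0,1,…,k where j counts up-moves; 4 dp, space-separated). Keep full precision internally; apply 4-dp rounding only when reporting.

params: Δt=0.15438 u=1.17019 d=0.85457 q=0.50611 e^(-rΔt)=0.98590
t_8 payoffs: 64.1694 50.0606 30.7409 4.2858 0.0000 0.0000 0.0000 0.0000 0.0000
t_7: node(7,0) S=44.7018 payoff=57.6682 vs cont=56.2245 → 57.6682 [stop]  node(7,1) S=61.2117 payoff=41.1583 vs cont=39.7146 → 41.1583 [stop]  node(7,2) S=83.8193 payoff=18.5507 vs cont=17.1070 → 18.5507 [stop]  node(7,3) S=114.7767 payoff=0.0000 vs cont=2.0869 → 2.0869 [wait]  node(7,4) S=157.1676 payoff=0.0000 vs cont=0.0000 → 0.0000 [wait]  node(7,5) S=215.2150 payoff=0.0000 vs cont=0.0000 → 0.0000 [wait]  node(7,6) S=294.7013 payoff=0.0000 vs cont=0.0000 → 0.0000 [wait]  node(7,7) S=403.5446 payoff=0.0000 vs cont=0.0000 → 0.0000 [wait]  ⇒ S*(7)=83.8193
t_6: node(6,0) S=52.3094 payoff=50.0606 vs cont=48.6169 → 50.0606 [stop]  node(6,1) S=71.6291 payoff=30.7409 vs cont=29.2973 → 30.7409 [stop]  node(6,2) S=98.0842 payoff=4.2858 vs cont=10.0741 → 10.0741 [wait]  node(6,3) S=134.3100 payoff=0.0000 vs cont=1.0162 → 1.0162 [wait]  node(6,4) S=183.9153 payoff=0.0000 vs cont=0.0000 → 0.0000 [wait]  node(6,5) S=251.8415 payoff=0.0000 vs cont=0.0000 → 0.0000 [wait]  node(6,6) S=344.8552 payoff=0.0000 vs cont=0.0000 → 0.0000 [wait]  ⇒ S*(6)=71.6291
t_5: node(5,0) S=61.2117 payoff=41.1583 vs cont=39.7146 → 41.1583 [stop]  node(5,1) S=83.8193 payoff=18.5507 vs cont=19.9952 → 19.9952 [wait]  node(5,2) S=114.7767 payoff=0.0000 vs cont=5.4124 → 5.4124 [wait]  node(5,3) S=157.1676 payoff=0.0000 vs cont=0.4948 → 0.4948 [wait]  node(5,4) S=215.2150 payoff=0.0000 vs cont=0.0000 → 0.0000 [wait]  node(5,5) S=294.7013 payoff=0.0000 vs cont=0.0000 → 0.0000 [wait]  ⇒ S*(5)=61.2117
t_4: node(4,0) S=71.6291 payoff=30.7409 vs cont=30.0181 → 30.7409 [stop]  node(4,1) S=98.0842 payoff=4.2858 vs cont=12.4368 → 12.4368 [wait]  node(4,2) S=134.3100 payoff=0.0000 vs cont=2.8823 → 2.8823 [wait]  node(4,3) S=183.9153 payoff=0.0000 vs cont=0.2409 → 0.2409 [wait]  node(4,4) S=251.8415 payoff=0.0000 vs cont=0.0000 → 0.0000 [wait]  ⇒ S*(4)=71.6291
t_3: node(3,0) S=83.8193 payoff=18.5507 vs cont=21.1742 → 21.1742 [wait]  node(3,1) S=114.7767 payoff=0.0000 vs cont=7.4940 → 7.4940 [wait]  node(3,2) S=157.1676 payoff=0.0000 vs cont=1.5237 → 1.5237 [wait]  node(3,3) S=215.2150 payoff=0.0000 vs cont=0.1173 → 0.1173 [wait]  ⇒ S*(3)=-
t_2: node(2,0) S=98.0842 payoff=4.2858 vs cont=14.0495 → 14.0495 [wait]  node(2,1) S=134.3100 payoff=0.0000 vs cont=4.4093 → 4.4093 [wait]  node(2,2) S=183.9153 payoff=0.0000 vs cont=0.8005 → 0.8005 [wait]  ⇒ S*(2)=-
t_1: node(1,0) S=114.7767 payoff=0.0000 vs cont=9.0412 → 9.0412 [wait]  node(1,1) S=157.1676 payoff=0.0000 vs cont=2.5464 → 2.5464 [wait]  ⇒ S*(1)=-
t_0: node(0,0) S=134.3100 payoff=0.0000 vs cont=5.6730 → 5.6730 [wait]  ⇒ S*(0)=-

price = 5.6730
boundary = - - - - 71.6291 61.2117 71.6291 83.8193
tree:
5.6730
9.0412 2.5464
14.0495 4.4093 0.8005
21.1742 7.4940 1.5237 0.1173
30.7409 12.4368 2.8823 0.2409 0.0000
41.1583 19.9952 5.4124 0.4948 0.0000 0.0000
50.0606 30.7409 10.0741 1.0162 0.0000 0.0000 0.0000
57.6682 41.1583 18.5507 2.0869 0.0000 0.0000 0.0000 0.0000
64.1694 50.0606 30.7409 4.2858 0.0000 0.0000 0.0000 0.0000 0.0000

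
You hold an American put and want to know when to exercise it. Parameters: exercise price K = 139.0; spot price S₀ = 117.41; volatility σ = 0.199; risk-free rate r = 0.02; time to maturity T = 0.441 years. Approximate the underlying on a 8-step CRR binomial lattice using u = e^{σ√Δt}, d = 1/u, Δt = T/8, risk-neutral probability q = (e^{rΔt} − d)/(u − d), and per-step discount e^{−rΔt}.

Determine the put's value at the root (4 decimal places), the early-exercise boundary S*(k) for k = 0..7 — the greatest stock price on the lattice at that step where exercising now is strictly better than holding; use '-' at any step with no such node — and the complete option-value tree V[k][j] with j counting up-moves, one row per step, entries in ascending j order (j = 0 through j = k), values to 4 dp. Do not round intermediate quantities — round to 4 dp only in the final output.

params: Δt=0.05513 u=1.04783 d=0.95435 q=0.50012 e^(-rΔt)=0.99890
t_8 payoffs: 58.2069 50.2932 41.6044 32.0644 21.5900 10.0896 0.0000 0.0000 0.0000
t_7: node(7,0) S=84.6575 payoff=54.3425 vs cont=54.1893 → 54.3425 [stop]  node(7,1) S=92.9497 payoff=46.0503 vs cont=45.8971 → 46.0503 [stop]  node(7,2) S=102.0542 payoff=36.9458 vs cont=36.7926 → 36.9458 [stop]  node(7,3) S=112.0505 payoff=26.9495 vs cont=26.7964 → 26.9495 [stop]  node(7,4) S=123.0259 payoff=15.9741 vs cont=15.8210 → 15.9741 [stop]  node(7,5) S=135.0763 payoff=3.9237 vs cont=5.0380 → 5.0380 [wait]  node(7,6) S=148.3071 payoff=0.0000 vs cont=0.0000 → 0.0000 [wait]  node(7,7) S=162.8339 payoff=0.0000 vs cont=0.0000 → 0.0000 [wait]  ⇒ S*(7)=123.0259
t_6: node(6,0) S=88.7068 payoff=50.2932 vs cont=50.1401 → 50.2932 [stop]  node(6,1) S=97.3956 payoff=41.6044 vs cont=41.4512 → 41.6044 [stop]  node(6,2) S=106.9356 payoff=32.0644 vs cont=31.9112 → 32.0644 [stop]  node(6,3) S=117.4100 payoff=21.5900 vs cont=21.4368 → 21.5900 [stop]  node(6,4) S=128.9104 payoff=10.0896 vs cont=10.4932 → 10.4932 [wait]  node(6,5) S=141.5372 payoff=0.0000 vs cont=2.5156 → 2.5156 [wait]  node(6,6) S=155.4009 payoff=0.0000 vs cont=0.0000 → 0.0000 [wait]  ⇒ S*(6)=117.4100
t_5: node(5,0) S=92.9497 payoff=46.0503 vs cont=45.8971 → 46.0503 [stop]  node(5,1) S=102.0542 payoff=36.9458 vs cont=36.7926 → 36.9458 [stop]  node(5,2) S=112.0505 payoff=26.9495 vs cont=26.7964 → 26.9495 [stop]  node(5,3) S=123.0259 payoff=15.9741 vs cont=16.0226 → 16.0226 [wait]  node(5,4) S=135.0763 payoff=3.9237 vs cont=6.4963 → 6.4963 [wait]  node(5,5) S=148.3071 payoff=0.0000 vs cont=1.2561 → 1.2561 [wait]  ⇒ S*(5)=112.0505
t_4: node(4,0) S=97.3956 payoff=41.6044 vs cont=41.4512 → 41.6044 [stop]  node(4,1) S=106.9356 payoff=32.0644 vs cont=31.9112 → 32.0644 [stop]  node(4,2) S=117.4100 payoff=21.5900 vs cont=21.4610 → 21.5900 [stop]  node(4,3) S=128.9104 payoff=10.0896 vs cont=11.2458 → 11.2458 [wait]  node(4,4) S=141.5372 payoff=0.0000 vs cont=3.8713 → 3.8713 [wait]  ⇒ S*(4)=117.4100
t_3: node(3,0) S=102.0542 payoff=36.9458 vs cont=36.7926 → 36.9458 [stop]  node(3,1) S=112.0505 payoff=26.9495 vs cont=26.7964 → 26.9495 [stop]  node(3,2) S=123.0259 payoff=15.9741 vs cont=16.3986 → 16.3986 [wait]  node(3,3) S=135.0763 payoff=3.9237 vs cont=7.5493 → 7.5493 [wait]  ⇒ S*(3)=112.0505
t_2: node(2,0) S=106.9356 payoff=32.0644 vs cont=31.9112 → 32.0644 [stop]  node(2,1) S=117.4100 payoff=21.5900 vs cont=21.6489 → 21.6489 [wait]  node(2,2) S=128.9104 payoff=10.0896 vs cont=11.9597 → 11.9597 [wait]  ⇒ S*(2)=106.9356
t_1: node(1,0) S=112.0505 payoff=26.9495 vs cont=26.8258 → 26.9495 [stop]  node(1,1) S=123.0259 payoff=15.9741 vs cont=16.7846 → 16.7846 [wait]  ⇒ S*(1)=112.0505
t_0: node(0,0) S=117.4100 payoff=21.5900 vs cont=21.8417 → 21.8417 [wait]  ⇒ S*(0)=-

price = 21.8417
boundary = - 112.0505 106.9356 112.0505 117.4100 112.0505 117.4100 123.0259
tree:
21.8417
26.9495 16.7846
32.0644 21.6489 11.9597
36.9458 26.9495 16.3986 7.5493
41.6044 32.0644 21.5900 11.2458 3.8713
46.0503 36.9458 26.9495 16.0226 6.4963 1.2561
50.2932 41.6044 32.0644 21.5900 10.4932 2.5156 0.0000
54.3425 46.0503 36.9458 26.9495 15.9741 5.0380 0.0000 0.0000
58.2069 50.2932 41.6044 32.0644 21.5900 10.0896 0.0000 0.0000 0.0000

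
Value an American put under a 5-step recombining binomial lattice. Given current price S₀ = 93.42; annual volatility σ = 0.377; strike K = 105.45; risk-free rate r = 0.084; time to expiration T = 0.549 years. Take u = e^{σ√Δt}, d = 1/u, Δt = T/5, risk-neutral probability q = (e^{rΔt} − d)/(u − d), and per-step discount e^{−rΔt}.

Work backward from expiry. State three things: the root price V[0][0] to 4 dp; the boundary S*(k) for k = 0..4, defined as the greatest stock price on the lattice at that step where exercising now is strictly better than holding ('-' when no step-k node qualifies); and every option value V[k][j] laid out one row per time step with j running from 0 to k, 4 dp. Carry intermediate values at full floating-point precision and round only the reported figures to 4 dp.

price = 15.5374
boundary = - - 72.7668 82.4492 93.4200
tree:
15.5374
23.1276 8.4060
32.6832 14.2148 2.8844
41.2286 23.0008 5.8906 0.0000
48.7705 32.6832 12.0300 0.0000 0.0000
55.4266 41.2286 23.0008 0.0000 0.0000 0.0000

Δt=0.10980  u=1.13306  d=0.88256  q=0.50580  discount=0.99082
step 5 (expiry): payoffs max(K−S,0) = 55.4266 41.2286 23.0008 0.0000 0.0000 0.0000
step 4: (k=4,j=0): S=56.6795, (K−S)⁺=48.7705, hold=47.8023 ⇒ V=48.7705 exercise | (k=4,j=1): S=72.7668, (K−S)⁺=32.6832, hold=31.7151 ⇒ V=32.6832 exercise | (k=4,j=2): S=93.4200, (K−S)⁺=12.0300, hold=11.2626 ⇒ V=12.0300 exercise | (k=4,j=3): S=119.9352, (K−S)⁺=0.0000, hold=0.0000 ⇒ V=0.0000 continue | (k=4,j=4): S=153.9761, (K−S)⁺=0.0000, hold=0.0000 ⇒ V=0.0000 continue  boundary S*=93.4200
step 3: (k=3,j=0): S=64.2214, (K−S)⁺=41.2286, hold=40.2605 ⇒ V=41.2286 exercise | (k=3,j=1): S=82.4492, (K−S)⁺=23.0008, hold=22.0327 ⇒ V=23.0008 exercise | (k=3,j=2): S=105.8506, (K−S)⁺=0.0000, hold=5.8906 ⇒ V=5.8906 continue | (k=3,j=3): S=135.8939, (K−S)⁺=0.0000, hold=0.0000 ⇒ V=0.0000 continue  boundary S*=82.4492
step 2: (k=2,j=0): S=72.7668, (K−S)⁺=32.6832, hold=31.7151 ⇒ V=32.6832 exercise | (k=2,j=1): S=93.4200, (K−S)⁺=12.0300, hold=14.2148 ⇒ V=14.2148 continue | (k=2,j=2): S=119.9352, (K−S)⁺=0.0000, hold=2.8844 ⇒ V=2.8844 continue  boundary S*=72.7668
step 1: (k=1,j=0): S=82.4492, (K−S)⁺=23.0008, hold=23.1276 ⇒ V=23.1276 continue | (k=1,j=1): S=105.8506, (K−S)⁺=0.0000, hold=8.4060 ⇒ V=8.4060 continue  boundary S*=-
step 0: (k=0,j=0): S=93.4200, (K−S)⁺=12.0300, hold=15.5374 ⇒ V=15.5374 continue  boundary S*=-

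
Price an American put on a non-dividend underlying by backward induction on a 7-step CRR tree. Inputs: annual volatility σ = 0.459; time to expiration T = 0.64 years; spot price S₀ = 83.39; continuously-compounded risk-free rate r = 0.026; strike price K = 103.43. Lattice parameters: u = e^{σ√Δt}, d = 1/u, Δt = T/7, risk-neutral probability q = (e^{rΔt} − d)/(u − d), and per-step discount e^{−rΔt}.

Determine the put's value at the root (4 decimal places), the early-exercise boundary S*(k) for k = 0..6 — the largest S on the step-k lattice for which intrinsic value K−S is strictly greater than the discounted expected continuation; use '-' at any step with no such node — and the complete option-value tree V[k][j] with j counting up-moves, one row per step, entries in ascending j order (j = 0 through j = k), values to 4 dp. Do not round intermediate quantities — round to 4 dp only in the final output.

price = 25.1260
boundary = - - - 54.9906 63.1777 72.5837 83.3900
tree:
25.1260
32.3836 17.1953
40.3414 23.7120 10.0474
48.4394 31.5542 15.1252 4.4608
55.5655 40.2523 22.0567 7.5063 1.1024
61.7682 48.4394 30.8463 12.4099 2.1004 0.0000
67.1670 55.5655 40.2523 20.0400 4.0018 0.0000 0.0000
71.8663 61.7682 48.4394 30.8463 7.6248 0.0000 0.0000 0.0000

Δt=0.09143, u=1.14888, d=0.87041, q=0.47391, disc=e^(-rΔt)=0.99763
k=7 terminal: V=max(K-S,0) → 71.8663 61.7682 48.4394 30.8463 7.6248 0.0000 0.0000 0.0000
k=6: j=0 S=36.2630 intr=67.1670 cont=66.9215 V=67.1670[EX]; j=1 S=47.8645 intr=55.5655 cont=55.3199 V=55.5655[EX]; j=2 S=63.1777 intr=40.2523 cont=40.0067 V=40.2523[EX]; j=3 S=83.3900 intr=20.0400 cont=19.7944 V=20.0400[EX]; j=4 S=110.0688 intr=0.0000 cont=4.0018 V=4.0018[hold]; j=5 S=145.2829 intr=0.0000 cont=0.0000 V=0.0000[hold]; j=6 S=191.7629 intr=0.0000 cont=0.0000 V=0.0000[hold]  S*(6)=83.3900
k=5: j=0 S=41.6618 intr=61.7682 cont=61.5226 V=61.7682[EX]; j=1 S=54.9906 intr=48.4394 cont=48.1938 V=48.4394[EX]; j=2 S=72.5837 intr=30.8463 cont=30.6008 V=30.8463[EX]; j=3 S=95.8052 intr=7.6248 cont=12.4099 V=12.4099[hold]; j=4 S=126.4560 intr=0.0000 cont=2.1004 V=2.1004[hold]; j=5 S=166.9127 intr=0.0000 cont=0.0000 V=0.0000[hold]  S*(5)=72.5837
k=4: j=0 S=47.8645 intr=55.5655 cont=55.3199 V=55.5655[EX]; j=1 S=63.1777 intr=40.2523 cont=40.0067 V=40.2523[EX]; j=2 S=83.3900 intr=20.0400 cont=22.0567 V=22.0567[hold]; j=3 S=110.0688 intr=0.0000 cont=7.5063 V=7.5063[hold]; j=4 S=145.2829 intr=0.0000 cont=1.1024 V=1.1024[hold]  S*(4)=63.1777
k=3: j=0 S=54.9906 intr=48.4394 cont=48.1938 V=48.4394[EX]; j=1 S=72.5837 intr=30.8463 cont=31.5542 V=31.5542[hold]; j=2 S=95.8052 intr=7.6248 cont=15.1252 V=15.1252[hold]; j=3 S=126.4560 intr=0.0000 cont=4.4608 V=4.4608[hold]  S*(3)=54.9906
k=2: j=0 S=63.1777 intr=40.2523 cont=40.3414 V=40.3414[hold]; j=1 S=83.3900 intr=20.0400 cont=23.7120 V=23.7120[hold]; j=2 S=110.0688 intr=0.0000 cont=10.0474 V=10.0474[hold]  S*(2)=-
k=1: j=0 S=72.5837 intr=30.8463 cont=32.3836 V=32.3836[hold]; j=1 S=95.8052 intr=7.6248 cont=17.1953 V=17.1953[hold]  S*(1)=-
k=0: j=0 S=83.3900 intr=20.0400 cont=25.1260 V=25.1260[hold]  S*(0)=-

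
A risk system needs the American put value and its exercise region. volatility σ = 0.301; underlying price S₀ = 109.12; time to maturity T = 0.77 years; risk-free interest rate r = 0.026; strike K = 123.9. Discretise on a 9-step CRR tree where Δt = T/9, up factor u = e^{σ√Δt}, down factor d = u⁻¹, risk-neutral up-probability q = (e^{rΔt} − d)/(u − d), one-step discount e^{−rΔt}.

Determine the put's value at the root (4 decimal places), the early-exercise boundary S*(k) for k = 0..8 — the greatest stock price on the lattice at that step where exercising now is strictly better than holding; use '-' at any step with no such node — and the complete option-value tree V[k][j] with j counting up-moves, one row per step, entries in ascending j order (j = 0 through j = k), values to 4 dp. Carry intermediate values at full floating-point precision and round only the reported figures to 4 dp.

price = 19.8406
boundary = - - - 83.7907 91.5023 83.7907 91.5023 99.9236 109.1200
tree:
19.8406
25.8484 13.6934
32.6997 18.8529 8.3990
40.1093 25.1555 12.3953 4.2882
47.1710 32.3977 17.7510 6.8914 1.6050
53.6376 40.1093 24.5137 10.8108 2.8536 0.3161
59.5591 47.1710 32.3977 16.4399 5.0157 0.6219 0.0000
64.9816 53.6376 40.1093 23.9764 8.6903 1.2236 0.0000 0.0000
69.9471 59.5591 47.1710 32.3977 14.7800 2.4076 0.0000 0.0000 0.0000
74.4941 64.9816 53.6376 40.1093 23.9764 4.7372 0.0000 0.0000 0.0000 0.0000

params: Δt=0.08556 u=1.09203 d=0.91572 q=0.49063 e^(-rΔt)=0.99778
t_9 payoffs: 74.4941 64.9816 53.6376 40.1093 23.9764 4.7372 0.0000 0.0000 0.0000 0.0000
t_8: node(8,0) S=53.9529 payoff=69.9471 vs cont=69.6718 → 69.9471 [stop]  node(8,1) S=64.3409 payoff=59.5591 vs cont=59.2838 → 59.5591 [stop]  node(8,2) S=76.7290 payoff=47.1710 vs cont=46.8957 → 47.1710 [stop]  node(8,3) S=91.5023 payoff=32.3977 vs cont=32.1224 → 32.3977 [stop]  node(8,4) S=109.1200 payoff=14.7800 vs cont=14.5047 → 14.7800 [stop]  node(8,5) S=130.1298 payoff=0.0000 vs cont=2.4076 → 2.4076 [wait]  node(8,6) S=155.1848 payoff=0.0000 vs cont=0.0000 → 0.0000 [wait]  node(8,7) S=185.0639 payoff=0.0000 vs cont=0.0000 → 0.0000 [wait]  node(8,8) S=220.6958 payoff=0.0000 vs cont=0.0000 → 0.0000 [wait]  ⇒ S*(8)=109.1200
t_7: node(7,0) S=58.9184 payoff=64.9816 vs cont=64.7063 → 64.9816 [stop]  node(7,1) S=70.2624 payoff=53.6376 vs cont=53.3623 → 53.6376 [stop]  node(7,2) S=83.7907 payoff=40.1093 vs cont=39.8340 → 40.1093 [stop]  node(7,3) S=99.9236 payoff=23.9764 vs cont=23.7011 → 23.9764 [stop]  node(7,4) S=119.1628 payoff=4.7372 vs cont=8.6903 → 8.6903 [wait]  node(7,5) S=142.1062 payoff=0.0000 vs cont=1.2236 → 1.2236 [wait]  node(7,6) S=169.4671 payoff=0.0000 vs cont=0.0000 → 0.0000 [wait]  node(7,7) S=202.0961 payoff=0.0000 vs cont=0.0000 → 0.0000 [wait]  ⇒ S*(7)=99.9236
t_6: node(6,0) S=64.3409 payoff=59.5591 vs cont=59.2838 → 59.5591 [stop]  node(6,1) S=76.7290 payoff=47.1710 vs cont=46.8957 → 47.1710 [stop]  node(6,2) S=91.5023 payoff=32.3977 vs cont=32.1224 → 32.3977 [stop]  node(6,3) S=109.1200 payoff=14.7800 vs cont=16.4399 → 16.4399 [wait]  node(6,4) S=130.1298 payoff=0.0000 vs cont=5.0157 → 5.0157 [wait]  node(6,5) S=155.1848 payoff=0.0000 vs cont=0.6219 → 0.6219 [wait]  node(6,6) S=185.0639 payoff=0.0000 vs cont=0.0000 → 0.0000 [wait]  ⇒ S*(6)=91.5023
t_5: node(5,0) S=70.2624 payoff=53.6376 vs cont=53.3623 → 53.6376 [stop]  node(5,1) S=83.7907 payoff=40.1093 vs cont=39.8340 → 40.1093 [stop]  node(5,2) S=99.9236 payoff=23.9764 vs cont=24.5137 → 24.5137 [wait]  node(5,3) S=119.1628 payoff=4.7372 vs cont=10.8108 → 10.8108 [wait]  node(5,4) S=142.1062 payoff=0.0000 vs cont=2.8536 → 2.8536 [wait]  node(5,5) S=169.4671 payoff=0.0000 vs cont=0.3161 → 0.3161 [wait]  ⇒ S*(5)=83.7907
t_4: node(4,0) S=76.7290 payoff=47.1710 vs cont=46.8957 → 47.1710 [stop]  node(4,1) S=91.5023 payoff=32.3977 vs cont=32.3854 → 32.3977 [stop]  node(4,2) S=109.1200 payoff=14.7800 vs cont=17.7510 → 17.7510 [wait]  node(4,3) S=130.1298 payoff=0.0000 vs cont=6.8914 → 6.8914 [wait]  node(4,4) S=155.1848 payoff=0.0000 vs cont=1.6050 → 1.6050 [wait]  ⇒ S*(4)=91.5023
t_3: node(3,0) S=83.7907 payoff=40.1093 vs cont=39.8340 → 40.1093 [stop]  node(3,1) S=99.9236 payoff=23.9764 vs cont=25.1555 → 25.1555 [wait]  node(3,2) S=119.1628 payoff=4.7372 vs cont=12.3953 → 12.3953 [wait]  node(3,3) S=142.1062 payoff=0.0000 vs cont=4.2882 → 4.2882 [wait]  ⇒ S*(3)=83.7907
t_2: node(2,0) S=91.5023 payoff=32.3977 vs cont=32.6997 → 32.6997 [wait]  node(2,1) S=109.1200 payoff=14.7800 vs cont=18.8529 → 18.8529 [wait]  node(2,2) S=130.1298 payoff=0.0000 vs cont=8.3990 → 8.3990 [wait]  ⇒ S*(2)=-
t_1: node(1,0) S=99.9236 payoff=23.9764 vs cont=25.8484 → 25.8484 [wait]  node(1,1) S=119.1628 payoff=4.7372 vs cont=13.6934 → 13.6934 [wait]  ⇒ S*(1)=-
t_0: node(0,0) S=109.1200 payoff=14.7800 vs cont=19.8406 → 19.8406 [wait]  ⇒ S*(0)=-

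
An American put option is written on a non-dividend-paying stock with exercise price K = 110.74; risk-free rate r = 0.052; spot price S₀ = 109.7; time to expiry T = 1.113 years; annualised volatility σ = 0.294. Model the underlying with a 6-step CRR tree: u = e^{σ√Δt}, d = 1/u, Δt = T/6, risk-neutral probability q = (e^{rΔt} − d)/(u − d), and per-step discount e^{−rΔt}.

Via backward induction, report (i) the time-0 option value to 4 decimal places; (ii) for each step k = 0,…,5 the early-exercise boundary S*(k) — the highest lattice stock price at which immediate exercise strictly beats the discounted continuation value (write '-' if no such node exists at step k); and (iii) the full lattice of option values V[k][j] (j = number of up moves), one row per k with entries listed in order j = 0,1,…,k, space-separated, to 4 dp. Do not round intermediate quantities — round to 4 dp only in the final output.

price = 11.3134
boundary = - - 85.1572 75.0290 85.1572 96.6527
tree:
11.3134
17.3556 5.6441
25.5828 9.6735 1.8270
35.7110 16.0843 3.6137 0.1214
44.6347 25.5828 7.1395 0.2484 0.0000
52.4970 35.7110 14.0873 0.5083 0.0000 0.0000
59.4242 44.6347 25.5828 1.0400 0.0000 0.0000 0.0000

Δt=0.18550  u=1.13499  d=0.88106  q=0.50656  discount=0.99040
step 6 (expiry): payoffs max(K−S,0) = 59.4242 44.6347 25.5828 1.0400 0.0000 0.0000 0.0000
step 5: (k=5,j=0): S=58.2430, (K−S)⁺=52.4970, hold=51.4339 ⇒ V=52.4970 exercise | (k=5,j=1): S=75.0290, (K−S)⁺=35.7110, hold=34.6480 ⇒ V=35.7110 exercise | (k=5,j=2): S=96.6527, (K−S)⁺=14.0873, hold=13.0242 ⇒ V=14.0873 exercise | (k=5,j=3): S=124.5085, (K−S)⁺=0.0000, hold=0.5083 ⇒ V=0.5083 continue | (k=5,j=4): S=160.3925, (K−S)⁺=0.0000, hold=0.0000 ⇒ V=0.0000 continue | (k=5,j=5): S=206.6185, (K−S)⁺=0.0000, hold=0.0000 ⇒ V=0.0000 continue  boundary S*=96.6527
step 4: (k=4,j=0): S=66.1053, (K−S)⁺=44.6347, hold=43.5716 ⇒ V=44.6347 exercise | (k=4,j=1): S=85.1572, (K−S)⁺=25.5828, hold=24.5197 ⇒ V=25.5828 exercise | (k=4,j=2): S=109.7000, (K−S)⁺=1.0400, hold=7.1395 ⇒ V=7.1395 continue | (k=4,j=3): S=141.3161, (K−S)⁺=0.0000, hold=0.2484 ⇒ V=0.2484 continue | (k=4,j=4): S=182.0441, (K−S)⁺=0.0000, hold=0.0000 ⇒ V=0.0000 continue  boundary S*=85.1572
step 3: (k=3,j=0): S=75.0290, (K−S)⁺=35.7110, hold=34.6480 ⇒ V=35.7110 exercise | (k=3,j=1): S=96.6527, (K−S)⁺=14.0873, hold=16.0843 ⇒ V=16.0843 continue | (k=3,j=2): S=124.5085, (K−S)⁺=0.0000, hold=3.6137 ⇒ V=3.6137 continue | (k=3,j=3): S=160.3925, (K−S)⁺=0.0000, hold=0.1214 ⇒ V=0.1214 continue  boundary S*=75.0290
step 2: (k=2,j=0): S=85.1572, (K−S)⁺=25.5828, hold=25.5216 ⇒ V=25.5828 exercise | (k=2,j=1): S=109.7000, (K−S)⁺=1.0400, hold=9.6735 ⇒ V=9.6735 continue | (k=2,j=2): S=141.3161, (K−S)⁺=0.0000, hold=1.8270 ⇒ V=1.8270 continue  boundary S*=85.1572
step 1: (k=1,j=0): S=96.6527, (K−S)⁺=14.0873, hold=17.3556 ⇒ V=17.3556 continue | (k=1,j=1): S=124.5085, (K−S)⁺=0.0000, hold=5.6441 ⇒ V=5.6441 continue  boundary S*=-
step 0: (k=0,j=0): S=109.7000, (K−S)⁺=1.0400, hold=11.3134 ⇒ V=11.3134 continue  boundary S*=-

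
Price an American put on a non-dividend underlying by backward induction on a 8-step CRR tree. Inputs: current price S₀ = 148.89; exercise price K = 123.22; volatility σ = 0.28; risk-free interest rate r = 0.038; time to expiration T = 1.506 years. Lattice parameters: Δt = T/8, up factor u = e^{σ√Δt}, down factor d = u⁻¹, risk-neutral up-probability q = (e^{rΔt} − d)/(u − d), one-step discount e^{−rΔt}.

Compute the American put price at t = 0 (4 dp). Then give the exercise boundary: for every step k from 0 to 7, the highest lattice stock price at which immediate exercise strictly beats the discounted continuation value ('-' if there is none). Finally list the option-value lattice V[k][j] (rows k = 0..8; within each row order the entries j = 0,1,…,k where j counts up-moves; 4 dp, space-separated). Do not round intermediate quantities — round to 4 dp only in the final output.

Δt=0.18825  u=1.12917  d=0.88560  q=0.49914  discount=0.99287
step 8 (expiry): payoffs max(K−S,0) = 66.8847 51.3907 31.6353 6.4465 0.0000 0.0000 0.0000 0.0000 0.0000
step 7: (k=7,j=0): S=63.6123, (K−S)⁺=59.6077, hold=58.7294 ⇒ V=59.6077 exercise | (k=7,j=1): S=81.1078, (K−S)⁺=42.1122, hold=41.2339 ⇒ V=42.1122 exercise | (k=7,j=2): S=103.4150, (K−S)⁺=19.8050, hold=18.9267 ⇒ V=19.8050 exercise | (k=7,j=3): S=131.8575, (K−S)⁺=0.0000, hold=3.2058 ⇒ V=3.2058 continue | (k=7,j=4): S=168.1226, (K−S)⁺=0.0000, hold=0.0000 ⇒ V=0.0000 continue | (k=7,j=5): S=214.3618, (K−S)⁺=0.0000, hold=0.0000 ⇒ V=0.0000 continue | (k=7,j=6): S=273.3182, (K−S)⁺=0.0000, hold=0.0000 ⇒ V=0.0000 continue | (k=7,j=7): S=348.4896, (K−S)⁺=0.0000, hold=0.0000 ⇒ V=0.0000 continue  boundary S*=103.4150
step 6: (k=6,j=0): S=71.8293, (K−S)⁺=51.3907, hold=50.5124 ⇒ V=51.3907 exercise | (k=6,j=1): S=91.5847, (K−S)⁺=31.6353, hold=30.7570 ⇒ V=31.6353 exercise | (k=6,j=2): S=116.7735, (K−S)⁺=6.4465, hold=11.4375 ⇒ V=11.4375 continue | (k=6,j=3): S=148.8900, (K−S)⁺=0.0000, hold=1.5942 ⇒ V=1.5942 continue | (k=6,j=4): S=189.8396, (K−S)⁺=0.0000, hold=0.0000 ⇒ V=0.0000 continue | (k=6,j=5): S=242.0516, (K−S)⁺=0.0000, hold=0.0000 ⇒ V=0.0000 continue | (k=6,j=6): S=308.6237, (K−S)⁺=0.0000, hold=0.0000 ⇒ V=0.0000 continue  boundary S*=91.5847
step 5: (k=5,j=0): S=81.1078, (K−S)⁺=42.1122, hold=41.2339 ⇒ V=42.1122 exercise | (k=5,j=1): S=103.4150, (K−S)⁺=19.8050, hold=21.4001 ⇒ V=21.4001 continue | (k=5,j=2): S=131.8575, (K−S)⁺=0.0000, hold=6.4778 ⇒ V=6.4778 continue | (k=5,j=3): S=168.1226, (K−S)⁺=0.0000, hold=0.7928 ⇒ V=0.7928 continue | (k=5,j=4): S=214.3618, (K−S)⁺=0.0000, hold=0.0000 ⇒ V=0.0000 continue | (k=5,j=5): S=273.3182, (K−S)⁺=0.0000, hold=0.0000 ⇒ V=0.0000 continue  boundary S*=81.1078
step 4: (k=4,j=0): S=91.5847, (K−S)⁺=31.6353, hold=31.5475 ⇒ V=31.6353 exercise | (k=4,j=1): S=116.7735, (K−S)⁺=6.4465, hold=13.8523 ⇒ V=13.8523 continue | (k=4,j=2): S=148.8900, (K−S)⁺=0.0000, hold=3.6142 ⇒ V=3.6142 continue | (k=4,j=3): S=189.8396, (K−S)⁺=0.0000, hold=0.3942 ⇒ V=0.3942 continue | (k=4,j=4): S=242.0516, (K−S)⁺=0.0000, hold=0.0000 ⇒ V=0.0000 continue  boundary S*=91.5847
step 3: (k=3,j=0): S=103.4150, (K−S)⁺=19.8050, hold=22.5969 ⇒ V=22.5969 continue | (k=3,j=1): S=131.8575, (K−S)⁺=0.0000, hold=8.6798 ⇒ V=8.6798 continue | (k=3,j=2): S=168.1226, (K−S)⁺=0.0000, hold=1.9927 ⇒ V=1.9927 continue | (k=3,j=3): S=214.3618, (K−S)⁺=0.0000, hold=0.1961 ⇒ V=0.1961 continue  boundary S*=-
step 2: (k=2,j=0): S=116.7735, (K−S)⁺=6.4465, hold=15.5387 ⇒ V=15.5387 continue | (k=2,j=1): S=148.8900, (K−S)⁺=0.0000, hold=5.3039 ⇒ V=5.3039 continue | (k=2,j=2): S=189.8396, (K−S)⁺=0.0000, hold=1.0881 ⇒ V=1.0881 continue  boundary S*=-
step 1: (k=1,j=0): S=131.8575, (K−S)⁺=0.0000, hold=10.3558 ⇒ V=10.3558 continue | (k=1,j=1): S=168.1226, (K−S)⁺=0.0000, hold=3.1768 ⇒ V=3.1768 continue  boundary S*=-
step 0: (k=0,j=0): S=148.8900, (K−S)⁺=0.0000, hold=6.7242 ⇒ V=6.7242 continue  boundary S*=-

price = 6.7242
boundary = - - - - 91.5847 81.1078 91.5847 103.4150
tree:
6.7242
10.3558 3.1768
15.5387 5.3039 1.0881
22.5969 8.6798 1.9927 0.1961
31.6353 13.8523 3.6142 0.3942 0.0000
42.1122 21.4001 6.4778 0.7928 0.0000 0.0000
51.3907 31.6353 11.4375 1.5942 0.0000 0.0000 0.0000
59.6077 42.1122 19.8050 3.2058 0.0000 0.0000 0.0000 0.0000
66.8847 51.3907 31.6353 6.4465 0.0000 0.0000 0.0000 0.0000 0.0000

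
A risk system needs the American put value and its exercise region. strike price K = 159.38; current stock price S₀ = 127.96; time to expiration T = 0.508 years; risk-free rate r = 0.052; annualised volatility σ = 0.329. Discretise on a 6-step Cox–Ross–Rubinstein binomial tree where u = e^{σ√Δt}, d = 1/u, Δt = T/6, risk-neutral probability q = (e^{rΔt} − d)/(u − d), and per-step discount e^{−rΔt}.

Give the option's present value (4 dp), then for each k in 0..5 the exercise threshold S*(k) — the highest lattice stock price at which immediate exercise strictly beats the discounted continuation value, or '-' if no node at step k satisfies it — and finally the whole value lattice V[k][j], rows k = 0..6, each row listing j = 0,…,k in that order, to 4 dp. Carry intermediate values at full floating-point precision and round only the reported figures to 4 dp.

Δt=0.08467  u=1.10046  d=0.90871  q=0.49910  discount=0.99561
step 6 (expiry): payoffs max(K−S,0) = 87.3320 72.1286 53.7169 31.4200 4.4181 0.0000 0.0000
step 5: (k=5,j=0): S=79.2861, (K−S)⁺=80.0939, hold=79.3937 ⇒ V=80.0939 exercise | (k=5,j=1): S=96.0170, (K−S)⁺=63.3630, hold=62.6629 ⇒ V=63.3630 exercise | (k=5,j=2): S=116.2783, (K−S)⁺=43.1017, hold=42.4015 ⇒ V=43.1017 exercise | (k=5,j=3): S=140.8152, (K−S)⁺=18.5648, hold=17.8646 ⇒ V=18.5648 exercise | (k=5,j=4): S=170.5299, (K−S)⁺=0.0000, hold=2.2033 ⇒ V=2.2033 continue | (k=5,j=5): S=206.5148, (K−S)⁺=0.0000, hold=0.0000 ⇒ V=0.0000 continue  boundary S*=140.8152
step 4: (k=4,j=0): S=87.2514, (K−S)⁺=72.1286, hold=71.4284 ⇒ V=72.1286 exercise | (k=4,j=1): S=105.6631, (K−S)⁺=53.7169, hold=53.0167 ⇒ V=53.7169 exercise | (k=4,j=2): S=127.9600, (K−S)⁺=31.4200, hold=30.7198 ⇒ V=31.4200 exercise | (k=4,j=3): S=154.9619, (K−S)⁺=4.4181, hold=10.3531 ⇒ V=10.3531 continue | (k=4,j=4): S=187.6618, (K−S)⁺=0.0000, hold=1.0988 ⇒ V=1.0988 continue  boundary S*=127.9600
step 3: (k=3,j=0): S=96.0170, (K−S)⁺=63.3630, hold=62.6629 ⇒ V=63.3630 exercise | (k=3,j=1): S=116.2783, (K−S)⁺=43.1017, hold=42.4015 ⇒ V=43.1017 exercise | (k=3,j=2): S=140.8152, (K−S)⁺=18.5648, hold=20.8138 ⇒ V=20.8138 continue | (k=3,j=3): S=170.5299, (K−S)⁺=0.0000, hold=5.7091 ⇒ V=5.7091 continue  boundary S*=116.2783
step 2: (k=2,j=0): S=105.6631, (K−S)⁺=53.7169, hold=53.0167 ⇒ V=53.7169 exercise | (k=2,j=1): S=127.9600, (K−S)⁺=31.4200, hold=31.8374 ⇒ V=31.8374 continue | (k=2,j=2): S=154.9619, (K−S)⁺=4.4181, hold=13.2168 ⇒ V=13.2168 continue  boundary S*=105.6631
step 1: (k=1,j=0): S=116.2783, (K−S)⁺=43.1017, hold=42.6089 ⇒ V=43.1017 exercise | (k=1,j=1): S=140.8152, (K−S)⁺=18.5648, hold=22.4449 ⇒ V=22.4449 continue  boundary S*=116.2783
step 0: (k=0,j=0): S=127.9600, (K−S)⁺=31.4200, hold=32.6479 ⇒ V=32.6479 continue  boundary S*=-

price = 32.6479
boundary = - 116.2783 105.6631 116.2783 127.9600 140.8152
tree:
32.6479
43.1017 22.4449
53.7169 31.8374 13.2168
63.3630 43.1017 20.8138 5.7091
72.1286 53.7169 31.4200 10.3531 1.0988
80.0939 63.3630 43.1017 18.5648 2.2033 0.0000
87.3320 72.1286 53.7169 31.4200 4.4181 0.0000 0.0000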